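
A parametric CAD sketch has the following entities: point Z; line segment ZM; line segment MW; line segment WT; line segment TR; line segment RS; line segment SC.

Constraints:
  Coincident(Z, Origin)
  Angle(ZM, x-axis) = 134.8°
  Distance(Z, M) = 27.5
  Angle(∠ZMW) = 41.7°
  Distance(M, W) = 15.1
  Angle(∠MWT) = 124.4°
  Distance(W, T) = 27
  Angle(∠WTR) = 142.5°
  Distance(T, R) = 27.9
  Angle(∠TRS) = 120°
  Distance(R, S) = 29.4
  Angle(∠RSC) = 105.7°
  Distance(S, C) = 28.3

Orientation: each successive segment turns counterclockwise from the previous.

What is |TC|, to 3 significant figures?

51.1

∠TRS = 120.0° gives RS at 66.2° from the x-axis; with |RS| = 29.4, S = (44.1, 20.3). ∠RSC = 105.7° gives SC at 140° from the x-axis; with |SC| = 28.3, C = (22.3, 38.3). Then |TC| = |C − T| = 51.1.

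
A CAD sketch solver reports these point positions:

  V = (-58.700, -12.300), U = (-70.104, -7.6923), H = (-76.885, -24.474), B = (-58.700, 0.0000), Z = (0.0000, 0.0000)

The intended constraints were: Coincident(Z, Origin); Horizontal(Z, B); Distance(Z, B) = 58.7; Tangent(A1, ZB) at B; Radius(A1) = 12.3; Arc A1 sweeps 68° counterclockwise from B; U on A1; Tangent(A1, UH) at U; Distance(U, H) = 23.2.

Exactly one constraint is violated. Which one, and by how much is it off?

Distance(U, H) = 23.2 — off by 5.10.

Z = (0.00, 0.00) ✓; Z.y = 0.00, B.y = 0.00 ✓; |ZB| = 58.70 ✓; ∠(VB, BZ) = 90.00° ✓; |VB| = 12.30 ✓; bearing(V→U) − bearing(V→B) = 68.00° ✓; |VU| = 12.30 ✓; ∠(VU, UH) = 90.00° ✓; |UH| = 18.10 ✗.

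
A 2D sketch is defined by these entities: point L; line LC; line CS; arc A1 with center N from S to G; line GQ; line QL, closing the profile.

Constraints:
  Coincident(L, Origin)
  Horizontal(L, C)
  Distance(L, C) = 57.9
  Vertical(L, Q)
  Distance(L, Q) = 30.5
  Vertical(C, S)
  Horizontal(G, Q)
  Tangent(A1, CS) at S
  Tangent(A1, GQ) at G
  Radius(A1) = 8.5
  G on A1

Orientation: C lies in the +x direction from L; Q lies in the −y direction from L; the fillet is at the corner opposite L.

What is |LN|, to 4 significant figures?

54.08

L is at the origin; LC is horizontal with |LC| = 57.9 and C on the +x side, so C = (57.90, 0.000). L and Q share the same x with |LQ| = 30.5 and Q on the −y side, so Q = (0.000, -30.50). The virtual corner opposite L is at (57.90, -30.50). The tangent condition forces NS to be normal to CS and the tangent condition forces NG to be normal to GQ, with radius 8.5, so the center N sits 8.5 in from both sides at N = (49.40, -22.00). Then |LN| = |N − L| = 54.08.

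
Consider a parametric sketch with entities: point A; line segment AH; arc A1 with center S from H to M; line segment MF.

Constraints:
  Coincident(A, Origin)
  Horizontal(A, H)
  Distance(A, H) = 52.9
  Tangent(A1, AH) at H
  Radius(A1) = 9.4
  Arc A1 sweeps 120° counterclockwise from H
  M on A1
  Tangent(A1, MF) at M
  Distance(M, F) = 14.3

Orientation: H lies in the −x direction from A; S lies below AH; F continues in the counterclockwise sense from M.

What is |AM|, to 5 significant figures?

62.648

A is at the origin; A and H share the same y with |AH| = 52.9 and H on the −x side, so H = (-52.900, 0.0000). Since A1 is tangent to AH there, SH ⟂ AH, so S = H + (0, -9.4) = (-52.900, -9.4000). On A1, H sits at bearing 90° from S; a 120° counterclockwise sweep puts M at bearing 210°, so M = S + 9.4·(cos 210°, sin 210°) = (-61.041, -14.100). Then |AM| = |M − A| = 62.648.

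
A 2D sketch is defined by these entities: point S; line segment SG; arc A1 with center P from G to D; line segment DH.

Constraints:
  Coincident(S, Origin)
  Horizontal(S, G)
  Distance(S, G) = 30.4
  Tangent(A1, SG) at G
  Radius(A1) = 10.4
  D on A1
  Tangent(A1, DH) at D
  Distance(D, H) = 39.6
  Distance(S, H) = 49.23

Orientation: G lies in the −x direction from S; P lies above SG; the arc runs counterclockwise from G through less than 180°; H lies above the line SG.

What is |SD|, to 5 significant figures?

21.898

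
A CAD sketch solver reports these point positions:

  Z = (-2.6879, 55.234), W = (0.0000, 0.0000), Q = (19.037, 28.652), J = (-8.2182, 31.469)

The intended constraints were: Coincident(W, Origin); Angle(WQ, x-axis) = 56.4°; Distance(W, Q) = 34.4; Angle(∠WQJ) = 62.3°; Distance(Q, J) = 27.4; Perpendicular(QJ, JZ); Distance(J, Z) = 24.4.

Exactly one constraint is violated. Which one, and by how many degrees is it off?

Perpendicular(QJ, JZ) — off by 7.20°.

W = (0.00, 0.00) ✓; WQ at 56.40° ✓; |WQ| = 34.40 ✓; ∠WQJ = 62.30° ✓; |QJ| = 27.40 ✓; ∠(QJ, JZ) = 97.20° ✗; |JZ| = 24.40 ✓.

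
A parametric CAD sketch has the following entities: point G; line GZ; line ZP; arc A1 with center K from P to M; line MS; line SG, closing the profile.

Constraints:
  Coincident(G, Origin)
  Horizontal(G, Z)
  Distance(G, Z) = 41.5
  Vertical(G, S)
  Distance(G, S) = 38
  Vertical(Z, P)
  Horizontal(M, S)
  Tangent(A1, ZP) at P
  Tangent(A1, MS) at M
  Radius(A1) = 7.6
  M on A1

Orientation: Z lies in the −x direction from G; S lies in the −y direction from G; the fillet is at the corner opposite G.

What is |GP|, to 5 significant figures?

51.443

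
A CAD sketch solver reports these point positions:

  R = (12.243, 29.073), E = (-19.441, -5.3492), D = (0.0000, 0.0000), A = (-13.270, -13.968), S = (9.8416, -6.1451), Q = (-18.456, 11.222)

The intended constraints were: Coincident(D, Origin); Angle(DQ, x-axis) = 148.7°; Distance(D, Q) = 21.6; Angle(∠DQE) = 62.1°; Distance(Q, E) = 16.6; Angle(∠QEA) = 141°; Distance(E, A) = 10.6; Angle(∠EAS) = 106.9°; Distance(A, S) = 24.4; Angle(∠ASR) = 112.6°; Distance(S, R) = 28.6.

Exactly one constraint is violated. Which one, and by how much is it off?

Distance(S, R) = 28.6 — off by 6.70.

D = (0.00, 0.00) ✓; DQ at 148.7° ✓; |DQ| = 21.60 ✓; ∠DQE = 62.10° ✓; |QE| = 16.60 ✓; ∠QEA = 141.0° ✓; |EA| = 10.60 ✓; ∠EAS = 106.9° ✓; |AS| = 24.40 ✓; ∠ASR = 112.6° ✓; |SR| = 35.30 ✗.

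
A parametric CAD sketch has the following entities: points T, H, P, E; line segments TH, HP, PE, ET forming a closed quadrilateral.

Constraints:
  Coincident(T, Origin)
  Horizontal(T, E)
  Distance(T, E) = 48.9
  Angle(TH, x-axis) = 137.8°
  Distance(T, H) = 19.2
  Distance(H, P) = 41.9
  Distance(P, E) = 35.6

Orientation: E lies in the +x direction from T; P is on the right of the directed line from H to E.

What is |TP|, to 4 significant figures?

22.70

Checks: |HP| = 41.90 ✓; |PE| = 35.60 ✓.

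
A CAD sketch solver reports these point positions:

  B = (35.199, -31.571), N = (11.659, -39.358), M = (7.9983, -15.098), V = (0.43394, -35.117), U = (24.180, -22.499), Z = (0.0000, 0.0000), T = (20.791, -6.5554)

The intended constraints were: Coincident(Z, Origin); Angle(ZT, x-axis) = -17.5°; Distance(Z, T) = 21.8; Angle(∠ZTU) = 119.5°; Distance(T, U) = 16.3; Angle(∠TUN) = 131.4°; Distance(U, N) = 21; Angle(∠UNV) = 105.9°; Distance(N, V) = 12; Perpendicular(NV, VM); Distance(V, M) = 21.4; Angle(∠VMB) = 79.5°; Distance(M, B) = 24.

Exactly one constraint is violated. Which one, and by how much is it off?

Distance(M, B) = 24 — off by 7.80.

Z = (0.00, 0.00) ✓; ZT at -17.50° ✓; |ZT| = 21.80 ✓; ∠ZTU = 119.5° ✓; |TU| = 16.30 ✓; ∠TUN = 131.4° ✓; |UN| = 21.00 ✓; ∠UNV = 105.9° ✓; |NV| = 12.00 ✓; ∠(NV, VM) = 90.00° ✓; |VM| = 21.40 ✓; ∠VMB = 79.50° ✓; |MB| = 31.80 ✗.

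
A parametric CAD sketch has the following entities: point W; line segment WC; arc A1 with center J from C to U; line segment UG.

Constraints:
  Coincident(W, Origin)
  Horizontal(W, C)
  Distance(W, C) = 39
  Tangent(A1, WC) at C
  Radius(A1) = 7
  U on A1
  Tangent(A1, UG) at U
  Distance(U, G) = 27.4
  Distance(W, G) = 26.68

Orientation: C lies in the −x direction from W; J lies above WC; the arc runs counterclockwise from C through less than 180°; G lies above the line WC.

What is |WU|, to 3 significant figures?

34.0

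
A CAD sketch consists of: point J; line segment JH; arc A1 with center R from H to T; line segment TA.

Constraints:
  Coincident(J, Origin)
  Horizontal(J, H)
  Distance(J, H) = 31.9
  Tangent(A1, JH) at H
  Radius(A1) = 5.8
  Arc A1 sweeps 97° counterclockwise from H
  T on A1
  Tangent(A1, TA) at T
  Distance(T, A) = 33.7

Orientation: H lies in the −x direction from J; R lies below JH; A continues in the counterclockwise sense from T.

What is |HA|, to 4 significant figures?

39.99

J is at the origin; JH is horizontal with |JH| = 31.9 and H on the −x side, so H = (-31.90, 0.000). The tangent condition forces RH to be normal to JH, so R = H + (0, -5.8) = (-31.90, -5.800). On A1, H sits at bearing 90° from R; a 97° counterclockwise sweep puts T at bearing 187°, so T = R + 5.8·(cos 187°, sin 187°) = (-37.66, -6.507). The tangent condition forces RT to be normal to TA, so TA runs along (−sin 187°, cos 187°); with |TA| = 33.7, A = (-33.55, -39.96). Then |HA| = |A − H| = 39.99.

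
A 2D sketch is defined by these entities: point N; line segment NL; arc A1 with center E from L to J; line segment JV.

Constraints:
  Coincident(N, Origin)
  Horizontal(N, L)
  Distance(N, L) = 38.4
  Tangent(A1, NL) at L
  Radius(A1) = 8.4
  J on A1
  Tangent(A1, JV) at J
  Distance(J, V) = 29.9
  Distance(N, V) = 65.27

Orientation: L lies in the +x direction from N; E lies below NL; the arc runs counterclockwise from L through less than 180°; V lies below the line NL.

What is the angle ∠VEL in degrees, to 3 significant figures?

147°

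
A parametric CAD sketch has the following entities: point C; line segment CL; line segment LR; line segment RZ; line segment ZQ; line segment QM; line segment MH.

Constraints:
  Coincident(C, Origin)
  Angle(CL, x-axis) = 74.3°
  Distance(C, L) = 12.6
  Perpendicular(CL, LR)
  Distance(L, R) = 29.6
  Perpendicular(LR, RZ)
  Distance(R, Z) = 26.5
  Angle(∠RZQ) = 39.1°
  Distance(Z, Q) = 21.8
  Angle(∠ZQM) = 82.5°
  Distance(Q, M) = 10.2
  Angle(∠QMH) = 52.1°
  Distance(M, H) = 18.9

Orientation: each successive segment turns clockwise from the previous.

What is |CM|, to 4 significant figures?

25.92

C is at the origin; CL runs at 74.3° with length 12.6, so L = (3.410, 12.13). The perpendicularity gives LR at right angles to CL, so LR runs at -15.70°; with |LR| = 29.6, R = (31.91, 4.120). The perpendicularity gives RZ at right angles to LR, so RZ runs at -105.7°; with |RZ| = 26.5, Z = (24.73, -21.39). ∠RZQ = 39.1° gives ZQ at 113.4° from the x-axis; with |ZQ| = 21.8, Q = (16.08, -1.384). ∠ZQM = 82.5° gives QM at 15.90° from the x-axis; with |QM| = 10.2, M = (25.89, 1.410). Then |CM| = |M − C| = 25.92.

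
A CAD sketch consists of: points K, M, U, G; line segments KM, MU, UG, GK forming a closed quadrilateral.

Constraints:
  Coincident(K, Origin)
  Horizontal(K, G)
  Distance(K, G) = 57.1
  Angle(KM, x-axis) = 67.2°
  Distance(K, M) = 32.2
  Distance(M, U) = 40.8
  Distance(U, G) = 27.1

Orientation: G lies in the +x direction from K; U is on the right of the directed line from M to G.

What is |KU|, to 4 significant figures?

31.58

K is at the origin; K and G share the same y with |KG| = 57.1 and G in +x, so G = (57.1, 0). KM runs at 67.2° with |KM| = 32.2, so M = (12.48, 29.68). U is determined by |MU| = 40.8 and |UG| = 27.1 together: it lies at the intersection of circle(M, 40.8) and circle(G, 27.1). With |MG| = 53.59, the foot of the radical line on MG is 35.48 from M and the perpendicular offset is √(40.8² − 35.48²) = 20.15. Taking the right-of-MG solution: U = (30.85, -6.744).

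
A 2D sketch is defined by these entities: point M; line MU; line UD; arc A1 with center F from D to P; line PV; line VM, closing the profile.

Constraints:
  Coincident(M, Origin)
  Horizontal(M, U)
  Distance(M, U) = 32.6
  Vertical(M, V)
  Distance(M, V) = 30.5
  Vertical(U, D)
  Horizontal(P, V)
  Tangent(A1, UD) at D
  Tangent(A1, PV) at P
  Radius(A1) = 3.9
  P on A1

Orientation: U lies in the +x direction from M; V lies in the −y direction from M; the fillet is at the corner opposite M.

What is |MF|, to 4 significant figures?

39.13

MV is vertical with |MV| = 30.5 and V on the −y side, so V = (0.000, -30.50). The virtual corner opposite M is at (32.60, -30.50). Tangency of A1 to UD means the radius FD is perpendicular to UD and tangency of A1 to PV means the radius FP is perpendicular to PV, with radius 3.9, so the center F sits 3.9 in from both sides at F = (28.70, -26.60). Then |MF| = |F − M| = 39.13.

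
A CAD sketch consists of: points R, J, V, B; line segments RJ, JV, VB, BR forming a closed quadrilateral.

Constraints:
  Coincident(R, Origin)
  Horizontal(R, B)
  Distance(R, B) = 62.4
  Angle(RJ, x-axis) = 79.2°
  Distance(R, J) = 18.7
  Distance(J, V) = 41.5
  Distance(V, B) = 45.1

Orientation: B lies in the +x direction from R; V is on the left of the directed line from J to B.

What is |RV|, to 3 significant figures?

55.5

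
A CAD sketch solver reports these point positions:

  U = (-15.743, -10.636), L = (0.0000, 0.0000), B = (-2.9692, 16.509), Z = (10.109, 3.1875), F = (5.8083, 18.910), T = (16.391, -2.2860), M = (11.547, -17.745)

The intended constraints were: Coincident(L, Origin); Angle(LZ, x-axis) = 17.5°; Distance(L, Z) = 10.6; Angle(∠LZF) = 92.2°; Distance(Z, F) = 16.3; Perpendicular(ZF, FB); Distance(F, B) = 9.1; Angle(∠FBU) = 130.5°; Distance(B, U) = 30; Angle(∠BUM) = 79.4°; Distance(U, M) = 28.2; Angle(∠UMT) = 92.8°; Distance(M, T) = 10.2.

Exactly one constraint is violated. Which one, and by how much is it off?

Distance(M, T) = 10.2 — off by 6.00.

L = (0.00, 0.00) ✓; LZ at 17.50° ✓; |LZ| = 10.60 ✓; ∠LZF = 92.20° ✓; |ZF| = 16.30 ✓; ∠(ZF, FB) = 90.00° ✓; |FB| = 9.100 ✓; ∠FBU = 130.5° ✓; |BU| = 30.00 ✓; ∠BUM = 79.40° ✓; |UM| = 28.20 ✓; ∠UMT = 92.80° ✓; |MT| = 16.20 ✗.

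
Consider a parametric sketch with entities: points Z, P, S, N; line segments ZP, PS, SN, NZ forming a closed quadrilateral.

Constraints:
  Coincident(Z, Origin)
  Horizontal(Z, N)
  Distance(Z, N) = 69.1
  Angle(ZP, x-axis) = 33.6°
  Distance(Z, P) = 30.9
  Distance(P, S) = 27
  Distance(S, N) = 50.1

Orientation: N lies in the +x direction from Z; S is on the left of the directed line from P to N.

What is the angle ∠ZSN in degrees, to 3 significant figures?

80.6°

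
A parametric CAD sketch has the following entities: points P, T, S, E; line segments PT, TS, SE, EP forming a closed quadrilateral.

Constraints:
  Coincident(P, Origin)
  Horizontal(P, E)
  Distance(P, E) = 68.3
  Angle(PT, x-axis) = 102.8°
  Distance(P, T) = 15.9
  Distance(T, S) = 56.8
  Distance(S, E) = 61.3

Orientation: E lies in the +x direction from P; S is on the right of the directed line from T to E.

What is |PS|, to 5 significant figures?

41.281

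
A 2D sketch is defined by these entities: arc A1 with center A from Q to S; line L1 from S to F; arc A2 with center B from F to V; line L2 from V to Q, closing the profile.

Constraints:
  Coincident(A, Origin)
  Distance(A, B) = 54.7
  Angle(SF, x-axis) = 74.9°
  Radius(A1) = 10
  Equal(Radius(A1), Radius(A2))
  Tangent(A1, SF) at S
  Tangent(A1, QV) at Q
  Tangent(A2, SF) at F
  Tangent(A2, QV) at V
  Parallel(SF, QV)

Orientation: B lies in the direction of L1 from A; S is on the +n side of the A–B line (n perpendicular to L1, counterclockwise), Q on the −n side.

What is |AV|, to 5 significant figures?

55.607

Tangency of A1 to both parallel lines with radius 10.0 puts S and Q at A ± 10.0·n: S = (-9.6547, 2.6050), Q = (9.6547, -2.6050). Equal radii place F and V the same way about B: F = B + 10.0·n = (4.5949, 55.416), V = B − 10.0·n = (23.904, 50.206). Then |AV| = |V − A| = 55.607.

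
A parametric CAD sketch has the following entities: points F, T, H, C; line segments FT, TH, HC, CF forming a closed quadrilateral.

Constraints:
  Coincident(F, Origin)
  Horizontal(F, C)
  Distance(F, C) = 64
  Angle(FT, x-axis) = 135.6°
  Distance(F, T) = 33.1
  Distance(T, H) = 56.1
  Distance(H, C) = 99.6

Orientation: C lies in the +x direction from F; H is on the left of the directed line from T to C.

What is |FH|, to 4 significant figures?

74.83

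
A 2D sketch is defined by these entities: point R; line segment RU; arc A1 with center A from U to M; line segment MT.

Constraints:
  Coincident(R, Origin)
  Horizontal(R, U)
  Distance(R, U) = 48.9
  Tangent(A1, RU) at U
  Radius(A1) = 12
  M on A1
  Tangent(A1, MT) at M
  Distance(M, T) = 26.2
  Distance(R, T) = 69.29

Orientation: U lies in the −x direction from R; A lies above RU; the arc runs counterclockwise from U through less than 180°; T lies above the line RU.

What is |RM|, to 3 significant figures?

44.4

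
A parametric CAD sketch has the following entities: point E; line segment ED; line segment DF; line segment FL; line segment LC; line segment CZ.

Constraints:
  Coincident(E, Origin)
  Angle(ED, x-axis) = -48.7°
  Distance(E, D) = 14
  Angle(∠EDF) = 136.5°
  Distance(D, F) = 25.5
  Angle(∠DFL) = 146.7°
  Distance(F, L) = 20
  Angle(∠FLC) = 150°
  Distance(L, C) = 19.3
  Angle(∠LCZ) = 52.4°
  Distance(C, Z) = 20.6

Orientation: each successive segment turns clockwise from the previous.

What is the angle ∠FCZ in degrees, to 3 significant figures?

37.1°

E is at the origin; ED runs at -48.7° with length 14.0, so D = (9.24, -10.5). ∠EDF = 136.5° gives DF at -92.2° from the x-axis; with |DF| = 25.5, F = (8.26, -36.0). ∠DFL = 146.7° gives FL at -126° from the x-axis; with |FL| = 20.0, L = (-3.35, -52.3). ∠FLC = 150.0° gives LC at -156° from the x-axis; with |LC| = 19.3, C = (-20.9, -60.3). ∠LCZ = 52.4° gives CZ at 76.9° from the x-axis; with |CZ| = 20.6, Z = (-16.2, -40.2). Then cos ∠FCZ = CF·CZ / (|CF||CZ|), giving 37.1°.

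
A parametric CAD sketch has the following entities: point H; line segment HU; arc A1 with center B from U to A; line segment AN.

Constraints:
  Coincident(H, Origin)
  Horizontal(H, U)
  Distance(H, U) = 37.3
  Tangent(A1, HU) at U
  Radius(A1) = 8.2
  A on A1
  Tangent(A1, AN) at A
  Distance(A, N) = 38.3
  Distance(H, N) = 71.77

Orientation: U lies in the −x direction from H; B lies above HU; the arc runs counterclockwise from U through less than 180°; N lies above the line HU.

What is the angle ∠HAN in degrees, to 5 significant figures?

159.89°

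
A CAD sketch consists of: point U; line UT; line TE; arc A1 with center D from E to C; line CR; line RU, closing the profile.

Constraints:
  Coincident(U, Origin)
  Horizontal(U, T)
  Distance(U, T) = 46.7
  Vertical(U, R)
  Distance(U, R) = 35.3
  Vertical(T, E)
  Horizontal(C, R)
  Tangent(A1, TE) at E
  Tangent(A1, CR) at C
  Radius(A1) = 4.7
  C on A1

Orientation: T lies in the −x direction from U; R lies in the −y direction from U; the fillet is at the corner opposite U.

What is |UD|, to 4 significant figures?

51.96

U and R share the same x with |UR| = 35.3 and R on the −y side, so R = (0.000, -35.30). The virtual corner opposite U is at (-46.70, -35.30). The tangent condition forces DE to be normal to TE and tangency of A1 to CR means the radius DC is perpendicular to CR, with radius 4.7, so the center D sits 4.7 in from both sides at D = (-42.00, -30.60). Then |UD| = |D − U| = 51.96.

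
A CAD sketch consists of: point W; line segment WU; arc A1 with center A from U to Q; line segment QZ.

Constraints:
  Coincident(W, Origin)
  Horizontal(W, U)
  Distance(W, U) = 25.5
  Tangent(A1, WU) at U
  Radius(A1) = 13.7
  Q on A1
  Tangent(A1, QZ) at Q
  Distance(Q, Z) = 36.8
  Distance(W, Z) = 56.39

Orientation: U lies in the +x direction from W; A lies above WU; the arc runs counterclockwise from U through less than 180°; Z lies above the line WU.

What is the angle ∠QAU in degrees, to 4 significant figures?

118.1°

W is at the origin; W and U share the same y with |WU| = 25.5 and U on the +x side, so U = (25.50, 0.000). The tangent condition forces AU to be normal to WU, so A = U + (0, 13.7) = (25.50, 13.70). Since AQ ⟂ QZ (tangency), |AZ| = √(13.7² + 36.8²) = 39.27 regardless of where Q sits on A1. So Z lies on both circle(W, 56.39) and circle(A, 39.27); the above-WU intersection is Z = (20.28, 52.62). Q is the foot of the tangent from Z: Q = (37.59, 20.15).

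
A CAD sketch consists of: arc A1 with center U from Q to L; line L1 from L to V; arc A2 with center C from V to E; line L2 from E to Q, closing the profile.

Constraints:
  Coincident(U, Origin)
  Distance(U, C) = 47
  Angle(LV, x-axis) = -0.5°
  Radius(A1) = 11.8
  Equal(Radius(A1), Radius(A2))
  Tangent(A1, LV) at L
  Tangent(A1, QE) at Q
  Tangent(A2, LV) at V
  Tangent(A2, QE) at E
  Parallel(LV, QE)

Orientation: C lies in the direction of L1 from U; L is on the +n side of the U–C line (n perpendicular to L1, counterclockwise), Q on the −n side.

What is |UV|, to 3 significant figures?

48.5

The slot axis is L1's direction at -0.5°, so u = (cos -0.5°, sin -0.5°) = (1.00, -0.00873) and n = (−sin -0.5°, cos -0.5°) = (0.00873, 1.00). U is at the origin and C lies 47.0 along u from U, so C = 47.0·u = (47.0, -0.410). Tangency of A1 to both parallel lines with radius 11.8 puts L and Q at U ± 11.8·n: L = (0.103, 11.8), Q = (-0.103, -11.8). Equal radii place V and E the same way about C: V = C + 11.8·n = (47.1, 11.4), E = C − 11.8·n = (46.9, -12.2). Then |UV| = |V − U| = 48.5.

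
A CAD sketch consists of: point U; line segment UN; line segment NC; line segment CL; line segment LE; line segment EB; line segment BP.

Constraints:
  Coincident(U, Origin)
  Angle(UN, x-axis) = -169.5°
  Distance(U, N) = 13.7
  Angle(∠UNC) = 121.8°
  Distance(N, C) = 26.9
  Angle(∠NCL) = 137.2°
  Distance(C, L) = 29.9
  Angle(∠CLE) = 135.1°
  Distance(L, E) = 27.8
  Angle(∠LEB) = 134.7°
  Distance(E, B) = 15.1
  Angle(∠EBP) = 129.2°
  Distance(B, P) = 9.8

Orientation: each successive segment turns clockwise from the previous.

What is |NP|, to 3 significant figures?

65.7

∠LEB = 134.7° gives EB at -0.700° from the x-axis; with |EB| = 15.1, B = (3.58, 66.6). ∠EBP = 129.2° gives BP at -51.5° from the x-axis; with |BP| = 9.8, P = (9.68, 59.0). Then |NP| = |P − N| = 65.7.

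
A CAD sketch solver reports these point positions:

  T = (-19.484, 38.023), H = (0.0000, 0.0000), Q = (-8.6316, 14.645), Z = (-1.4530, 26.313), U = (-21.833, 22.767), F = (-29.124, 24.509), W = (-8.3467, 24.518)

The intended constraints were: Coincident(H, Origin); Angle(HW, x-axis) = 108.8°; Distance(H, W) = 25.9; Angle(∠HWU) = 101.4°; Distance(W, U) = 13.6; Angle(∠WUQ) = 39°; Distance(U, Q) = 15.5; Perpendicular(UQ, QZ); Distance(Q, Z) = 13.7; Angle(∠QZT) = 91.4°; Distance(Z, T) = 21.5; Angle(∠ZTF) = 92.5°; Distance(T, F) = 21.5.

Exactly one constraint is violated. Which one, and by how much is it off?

Distance(T, F) = 21.5 — off by 4.90.

H = (0.00, 0.00) ✓; HW at 108.8° ✓; |HW| = 25.90 ✓; ∠HWU = 101.4° ✓; |WU| = 13.60 ✓; ∠WUQ = 39.00° ✓; |UQ| = 15.50 ✓; ∠(UQ, QZ) = 90.00° ✓; |QZ| = 13.70 ✓; ∠QZT = 91.40° ✓; |ZT| = 21.50 ✓; ∠ZTF = 92.50° ✓; |TF| = 16.60 ✗.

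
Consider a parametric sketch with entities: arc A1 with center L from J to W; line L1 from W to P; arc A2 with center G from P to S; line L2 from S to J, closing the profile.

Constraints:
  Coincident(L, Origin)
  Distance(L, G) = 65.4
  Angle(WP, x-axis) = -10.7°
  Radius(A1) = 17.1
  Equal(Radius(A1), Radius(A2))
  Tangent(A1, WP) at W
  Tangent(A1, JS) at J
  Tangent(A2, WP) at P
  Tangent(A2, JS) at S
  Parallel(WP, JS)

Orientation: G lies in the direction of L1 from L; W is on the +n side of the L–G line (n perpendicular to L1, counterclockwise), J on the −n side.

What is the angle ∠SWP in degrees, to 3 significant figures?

27.6°

The slot axis is L1's direction at -10.7°, so u = (cos -10.7°, sin -10.7°) = (0.983, -0.186) and n = (−sin -10.7°, cos -10.7°) = (0.186, 0.983). L is at the origin and G lies 65.4 along u from L, so G = 65.4·u = (64.3, -12.1). Tangency of A1 to both parallel lines with radius 17.1 puts W and J at L ± 17.1·n: W = (3.17, 16.8), J = (-3.17, -16.8). Equal radii place P and S the same way about G: P = G + 17.1·n = (67.4, 4.66), S = G − 17.1·n = (61.1, -28.9). Then cos ∠SWP = WS·WP / (|WS||WP|), giving 27.6°.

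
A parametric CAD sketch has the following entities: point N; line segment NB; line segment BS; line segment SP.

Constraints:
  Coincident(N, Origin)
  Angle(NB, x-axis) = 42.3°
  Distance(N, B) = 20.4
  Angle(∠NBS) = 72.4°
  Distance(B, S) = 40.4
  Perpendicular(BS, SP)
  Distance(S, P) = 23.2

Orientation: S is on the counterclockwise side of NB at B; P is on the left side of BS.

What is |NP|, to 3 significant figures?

34.4

N is at the origin; NB runs at 42.3° with length 20.4, so B = 20.4·(cos 42.3°, sin 42.3°) = (15.1, 13.7). ∠NBS = 72.4°, so BS runs at 42.3° + (180° − 72.4°) = 150° from the x-axis; with |BS| = 40.4, S = B + 40.4·(cos 150°, sin 150°) = (-19.9, 34.0). BS ⟂ SP; with |SP| = 23.2 on the left of BS, P = S + 23.2·(-0.502, -0.865) = (-31.5, 13.9). Then |NP| = |P − N| = 34.4.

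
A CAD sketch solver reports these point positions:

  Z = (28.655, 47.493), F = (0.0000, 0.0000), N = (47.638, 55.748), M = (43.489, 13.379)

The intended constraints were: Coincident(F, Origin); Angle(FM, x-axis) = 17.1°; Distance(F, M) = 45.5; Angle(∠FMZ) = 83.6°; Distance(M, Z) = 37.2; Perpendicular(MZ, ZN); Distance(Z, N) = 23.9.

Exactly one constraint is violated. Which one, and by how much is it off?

Distance(Z, N) = 23.9 — off by 3.20.

F = (0.00, 0.00) ✓; FM at 17.10° ✓; |FM| = 45.50 ✓; ∠FMZ = 83.60° ✓; |MZ| = 37.20 ✓; ∠(MZ, ZN) = 90.00° ✓; |ZN| = 20.70 ✗.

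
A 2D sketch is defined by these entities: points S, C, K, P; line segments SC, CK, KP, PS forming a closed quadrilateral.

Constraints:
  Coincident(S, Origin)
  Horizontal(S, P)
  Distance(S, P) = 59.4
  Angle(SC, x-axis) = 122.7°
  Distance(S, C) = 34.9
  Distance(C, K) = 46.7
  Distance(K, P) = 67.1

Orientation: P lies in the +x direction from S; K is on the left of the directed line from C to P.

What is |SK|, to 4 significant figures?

58.32

S is at the origin; S and P share the same y with |SP| = 59.4 and P in +x, so P = (59.4, 0). SC runs at 122.7° with |SC| = 34.9, so C = (-18.85, 29.37). K is determined by |CK| = 46.7 and |KP| = 67.1 together: it lies at the intersection of circle(C, 46.7) and circle(P, 67.1). With |CP| = 83.58, the foot of the radical line on CP is 27.90 from C and the perpendicular offset is √(46.7² − 27.90²) = 37.45. Taking the left-of-CP solution: K = (20.43, 54.62).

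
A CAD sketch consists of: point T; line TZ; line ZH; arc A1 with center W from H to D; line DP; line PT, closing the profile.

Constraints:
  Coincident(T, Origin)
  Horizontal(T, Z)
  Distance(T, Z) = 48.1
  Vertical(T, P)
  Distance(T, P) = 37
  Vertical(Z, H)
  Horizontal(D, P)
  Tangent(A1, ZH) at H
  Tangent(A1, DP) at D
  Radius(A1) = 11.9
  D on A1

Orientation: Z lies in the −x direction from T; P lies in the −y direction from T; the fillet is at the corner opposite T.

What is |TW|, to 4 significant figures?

44.05

T is at the origin; TZ is horizontal with |TZ| = 48.1 and Z on the −x side, so Z = (-48.10, 0.000). T and P share the same x with |TP| = 37.0 and P on the −y side, so P = (0.000, -37.00). The virtual corner opposite T is at (-48.10, -37.00). A1 meets ZH tangentially, so WH is at right angles to ZH and since A1 is tangent to DP there, WD ⟂ DP, with radius 11.9, so the center W sits 11.9 in from both sides at W = (-36.20, -25.10). Then |TW| = |W − T| = 44.05.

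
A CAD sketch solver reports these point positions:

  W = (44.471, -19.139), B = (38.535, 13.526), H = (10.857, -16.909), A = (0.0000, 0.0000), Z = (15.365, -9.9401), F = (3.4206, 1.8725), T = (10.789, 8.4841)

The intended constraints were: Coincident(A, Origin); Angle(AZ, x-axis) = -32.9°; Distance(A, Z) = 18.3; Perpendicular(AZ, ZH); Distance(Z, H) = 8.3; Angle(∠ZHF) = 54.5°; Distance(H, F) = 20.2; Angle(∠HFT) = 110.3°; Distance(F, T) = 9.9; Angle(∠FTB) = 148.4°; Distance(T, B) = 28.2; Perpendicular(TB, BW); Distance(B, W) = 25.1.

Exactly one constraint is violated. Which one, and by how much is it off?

Distance(B, W) = 25.1 — off by 8.10.

A = (0.00, 0.00) ✓; AZ at -32.90° ✓; |AZ| = 18.30 ✓; ∠(AZ, ZH) = 90.00° ✓; |ZH| = 8.300 ✓; ∠ZHF = 54.50° ✓; |HF| = 20.20 ✓; ∠HFT = 110.3° ✓; |FT| = 9.900 ✓; ∠FTB = 148.4° ✓; |TB| = 28.20 ✓; ∠(TB, BW) = 90.00° ✓; |BW| = 33.20 ✗.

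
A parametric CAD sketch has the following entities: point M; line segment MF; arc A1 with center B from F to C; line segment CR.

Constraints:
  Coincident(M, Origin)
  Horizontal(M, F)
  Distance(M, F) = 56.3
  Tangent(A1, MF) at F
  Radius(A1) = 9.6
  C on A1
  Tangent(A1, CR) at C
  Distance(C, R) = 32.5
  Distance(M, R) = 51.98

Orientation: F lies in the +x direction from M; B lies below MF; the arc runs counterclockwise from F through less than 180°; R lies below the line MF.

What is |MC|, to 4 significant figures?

47.68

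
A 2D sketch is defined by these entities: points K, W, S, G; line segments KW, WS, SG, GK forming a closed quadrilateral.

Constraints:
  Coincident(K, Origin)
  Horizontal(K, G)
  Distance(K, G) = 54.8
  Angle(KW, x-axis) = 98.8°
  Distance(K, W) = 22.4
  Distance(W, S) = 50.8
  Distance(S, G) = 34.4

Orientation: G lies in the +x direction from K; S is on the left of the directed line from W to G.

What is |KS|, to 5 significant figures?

56.891

K is at the origin; K and G share the same y with |KG| = 54.8 and G in +x, so G = (54.8, 0). KW runs at 98.8° with |KW| = 22.4, so W = (-3.4269, 22.136). S is determined by |WS| = 50.8 and |SG| = 34.4 together: it lies at the intersection of circle(W, 50.8) and circle(G, 34.4). With |WG| = 62.293, the foot of the radical line on WG is 42.362 from W and the perpendicular offset is √(50.8² − 42.362²) = 28.038. Taking the left-of-WG solution: S = (46.133, 33.290).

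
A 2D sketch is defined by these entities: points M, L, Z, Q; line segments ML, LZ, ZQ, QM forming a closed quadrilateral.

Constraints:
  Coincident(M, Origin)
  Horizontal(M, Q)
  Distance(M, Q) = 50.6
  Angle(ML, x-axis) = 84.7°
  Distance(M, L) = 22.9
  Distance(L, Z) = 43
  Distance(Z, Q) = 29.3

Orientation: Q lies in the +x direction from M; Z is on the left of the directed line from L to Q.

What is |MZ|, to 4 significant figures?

53.13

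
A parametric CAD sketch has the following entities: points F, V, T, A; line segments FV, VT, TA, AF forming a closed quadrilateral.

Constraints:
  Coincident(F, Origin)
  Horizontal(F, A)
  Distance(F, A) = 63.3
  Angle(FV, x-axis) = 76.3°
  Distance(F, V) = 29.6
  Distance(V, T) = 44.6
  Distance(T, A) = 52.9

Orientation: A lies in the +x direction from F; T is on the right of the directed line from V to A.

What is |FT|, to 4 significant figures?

20.03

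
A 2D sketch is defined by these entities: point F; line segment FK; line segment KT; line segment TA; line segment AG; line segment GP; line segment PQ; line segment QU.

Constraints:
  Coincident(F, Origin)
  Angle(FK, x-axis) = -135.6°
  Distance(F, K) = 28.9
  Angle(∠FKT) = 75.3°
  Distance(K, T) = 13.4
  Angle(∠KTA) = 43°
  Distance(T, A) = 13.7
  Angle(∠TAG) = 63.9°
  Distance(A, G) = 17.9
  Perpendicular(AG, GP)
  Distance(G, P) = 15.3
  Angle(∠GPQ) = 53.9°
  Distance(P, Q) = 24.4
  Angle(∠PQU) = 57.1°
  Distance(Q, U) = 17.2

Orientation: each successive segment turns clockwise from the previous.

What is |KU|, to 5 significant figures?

6.4000

∠GPQ = 53.9° gives PQ at 10.500° from the x-axis; with |PQ| = 24.4, Q = (-13.631, -10.701). ∠PQU = 57.1° gives QU at -112.40° from the x-axis; with |QU| = 17.2, U = (-20.186, -26.604). Then |KU| = |U − K| = 6.4000.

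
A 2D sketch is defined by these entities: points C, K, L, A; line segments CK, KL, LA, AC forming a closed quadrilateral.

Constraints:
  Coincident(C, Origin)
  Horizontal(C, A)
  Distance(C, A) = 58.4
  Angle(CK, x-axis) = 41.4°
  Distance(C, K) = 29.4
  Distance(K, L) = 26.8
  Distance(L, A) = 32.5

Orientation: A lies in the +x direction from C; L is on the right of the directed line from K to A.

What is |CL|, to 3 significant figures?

27.5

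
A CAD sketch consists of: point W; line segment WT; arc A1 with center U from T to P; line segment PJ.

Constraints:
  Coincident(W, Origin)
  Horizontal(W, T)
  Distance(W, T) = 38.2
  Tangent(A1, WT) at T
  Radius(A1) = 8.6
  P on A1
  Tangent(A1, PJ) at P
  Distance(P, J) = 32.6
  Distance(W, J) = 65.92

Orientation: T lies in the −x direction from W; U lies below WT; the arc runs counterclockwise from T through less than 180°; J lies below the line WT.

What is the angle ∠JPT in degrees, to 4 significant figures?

141.0°

W is at the origin; W and T share the same y with |WT| = 38.2 and T on the −x side, so T = (-38.20, 0.000). Tangency of A1 to WT means the radius UT is perpendicular to WT, so U = T + (0, -8.6) = (-38.20, -8.600). Since UP ⟂ PJ (tangency), |UJ| = √(8.6² + 32.6²) = 33.72 regardless of where P sits on A1. So J lies on both circle(W, 65.92) and circle(U, 33.72); the below-WT intersection is J = (-53.35, -38.72). P is the foot of the tangent from J: P = (-46.61, -6.823).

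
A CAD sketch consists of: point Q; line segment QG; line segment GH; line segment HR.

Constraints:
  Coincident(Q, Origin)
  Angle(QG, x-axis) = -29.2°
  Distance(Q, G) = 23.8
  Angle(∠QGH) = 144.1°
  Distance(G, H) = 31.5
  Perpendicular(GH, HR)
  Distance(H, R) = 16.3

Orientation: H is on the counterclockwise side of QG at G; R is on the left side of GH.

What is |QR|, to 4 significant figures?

50.83

Q is at the origin; QG runs at -29.2° with length 23.8, so G = 23.8·(cos -29.2°, sin -29.2°) = (20.78, -11.61). ∠QGH = 144.1°, so GH runs at -29.2° + (180° − 144.1°) = 6.700° from the x-axis; with |GH| = 31.5, H = G + 31.5·(cos 6.700°, sin 6.700°) = (52.06, -7.936). The perpendicularity gives HR at right angles to GH; with |HR| = 16.3 on the left of GH, R = H + 16.3·(-0.1167, 0.9932) = (50.16, 8.253). Then |QR| = |R − Q| = 50.83.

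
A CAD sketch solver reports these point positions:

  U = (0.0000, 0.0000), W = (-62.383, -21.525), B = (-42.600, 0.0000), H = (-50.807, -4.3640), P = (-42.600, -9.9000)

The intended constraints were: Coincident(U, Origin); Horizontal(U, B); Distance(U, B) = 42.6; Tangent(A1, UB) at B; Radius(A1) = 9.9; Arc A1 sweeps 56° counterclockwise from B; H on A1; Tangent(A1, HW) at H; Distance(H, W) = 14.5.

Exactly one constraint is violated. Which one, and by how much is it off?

Distance(H, W) = 14.5 — off by 6.20.

U = (0.00, 0.00) ✓; U.y = 0.00, B.y = 0.00 ✓; |UB| = 42.60 ✓; ∠(PB, BU) = 90.00° ✓; |PB| = 9.900 ✓; bearing(P→H) − bearing(P→B) = 56.00° ✓; |PH| = 9.900 ✓; ∠(PH, HW) = 90.00° ✓; |HW| = 20.70 ✗.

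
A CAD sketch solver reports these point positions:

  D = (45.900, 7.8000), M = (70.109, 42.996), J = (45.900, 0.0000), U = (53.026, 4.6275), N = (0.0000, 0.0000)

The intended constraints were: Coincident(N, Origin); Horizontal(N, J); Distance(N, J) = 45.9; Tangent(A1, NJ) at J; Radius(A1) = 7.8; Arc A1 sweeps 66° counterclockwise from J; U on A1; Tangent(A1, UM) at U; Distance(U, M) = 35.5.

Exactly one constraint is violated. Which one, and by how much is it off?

Distance(U, M) = 35.5 — off by 6.50.

N = (0.00, 0.00) ✓; N.y = 0.00, J.y = 0.00 ✓; |NJ| = 45.90 ✓; ∠(DJ, JN) = 90.00° ✓; |DJ| = 7.800 ✓; bearing(D→U) − bearing(D→J) = 66.00° ✓; |DU| = 7.800 ✓; ∠(DU, UM) = 90.00° ✓; |UM| = 42.00 ✗.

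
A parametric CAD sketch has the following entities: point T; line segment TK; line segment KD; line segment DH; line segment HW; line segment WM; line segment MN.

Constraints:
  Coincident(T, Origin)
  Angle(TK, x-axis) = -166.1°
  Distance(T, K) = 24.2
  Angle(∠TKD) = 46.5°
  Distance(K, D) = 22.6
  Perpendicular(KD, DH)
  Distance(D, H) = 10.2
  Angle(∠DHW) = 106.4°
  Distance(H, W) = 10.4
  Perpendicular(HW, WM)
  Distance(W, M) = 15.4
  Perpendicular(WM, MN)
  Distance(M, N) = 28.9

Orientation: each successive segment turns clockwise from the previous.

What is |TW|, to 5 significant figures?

5.9831

KD is perpendicular to DH, so DH runs at -29.600°; with |DH| = 10.2, H = (-3.4594, 8.7989). ∠DHW = 106.4° gives HW at -103.20° from the x-axis; with |HW| = 10.4, W = (-5.8343, -1.3264). Then |TW| = |W − T| = 5.9831.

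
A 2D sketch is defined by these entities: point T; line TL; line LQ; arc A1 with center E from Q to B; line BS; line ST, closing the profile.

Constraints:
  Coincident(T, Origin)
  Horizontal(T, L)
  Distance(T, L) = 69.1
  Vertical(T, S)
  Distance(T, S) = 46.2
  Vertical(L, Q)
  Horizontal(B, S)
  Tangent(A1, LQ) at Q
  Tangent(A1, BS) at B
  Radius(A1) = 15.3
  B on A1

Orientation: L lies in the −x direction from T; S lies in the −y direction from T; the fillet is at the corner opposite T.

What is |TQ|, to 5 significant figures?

75.694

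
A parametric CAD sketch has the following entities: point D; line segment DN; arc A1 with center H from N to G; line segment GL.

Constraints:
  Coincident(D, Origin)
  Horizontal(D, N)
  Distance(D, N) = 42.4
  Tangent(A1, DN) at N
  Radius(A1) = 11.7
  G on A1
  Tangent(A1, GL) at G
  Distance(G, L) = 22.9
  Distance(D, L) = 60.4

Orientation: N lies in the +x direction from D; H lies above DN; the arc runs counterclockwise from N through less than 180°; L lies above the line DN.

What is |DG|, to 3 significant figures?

55.7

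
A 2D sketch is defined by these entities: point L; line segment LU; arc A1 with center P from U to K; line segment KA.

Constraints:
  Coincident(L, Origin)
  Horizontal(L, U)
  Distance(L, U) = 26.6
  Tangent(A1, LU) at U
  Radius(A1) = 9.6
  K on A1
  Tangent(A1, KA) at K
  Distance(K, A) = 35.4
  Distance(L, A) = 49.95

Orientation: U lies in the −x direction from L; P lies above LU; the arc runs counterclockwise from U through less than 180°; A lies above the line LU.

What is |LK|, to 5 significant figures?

19.983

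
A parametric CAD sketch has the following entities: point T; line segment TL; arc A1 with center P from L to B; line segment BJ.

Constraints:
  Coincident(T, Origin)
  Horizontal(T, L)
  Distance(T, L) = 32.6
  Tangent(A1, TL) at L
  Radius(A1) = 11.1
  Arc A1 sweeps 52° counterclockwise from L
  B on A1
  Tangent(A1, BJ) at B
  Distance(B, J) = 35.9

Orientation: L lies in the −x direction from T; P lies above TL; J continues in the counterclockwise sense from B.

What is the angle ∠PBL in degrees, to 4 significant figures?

64.00°

A1 meets TL tangentially, so PL is at right angles to TL, so P = L + (0, 11.1) = (-32.60, 11.10). On A1, L sits at bearing -90° from P; a 52° counterclockwise sweep puts B at bearing -38°, so B = P + 11.1·(cos -38°, sin -38°) = (-23.85, 4.266). Then cos ∠PBL = BP·BL / (|BP||BL|), giving 64.00°.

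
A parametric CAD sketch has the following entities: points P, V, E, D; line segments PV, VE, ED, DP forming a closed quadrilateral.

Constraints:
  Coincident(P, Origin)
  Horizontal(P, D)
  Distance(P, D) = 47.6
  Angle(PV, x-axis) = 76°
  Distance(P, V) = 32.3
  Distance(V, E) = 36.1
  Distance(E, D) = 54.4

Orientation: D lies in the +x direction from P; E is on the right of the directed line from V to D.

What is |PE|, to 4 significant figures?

6.979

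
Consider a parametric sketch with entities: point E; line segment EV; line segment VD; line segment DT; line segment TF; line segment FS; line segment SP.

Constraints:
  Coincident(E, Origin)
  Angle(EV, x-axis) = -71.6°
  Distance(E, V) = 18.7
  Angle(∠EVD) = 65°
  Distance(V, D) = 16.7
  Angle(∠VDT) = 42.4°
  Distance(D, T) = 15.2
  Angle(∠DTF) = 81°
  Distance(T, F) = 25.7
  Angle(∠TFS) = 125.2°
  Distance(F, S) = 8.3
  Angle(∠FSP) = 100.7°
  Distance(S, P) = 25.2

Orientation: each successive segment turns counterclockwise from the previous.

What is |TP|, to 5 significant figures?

28.046

E is at the origin; EV runs at -71.6° with length 18.7, so V = (5.9026, -17.744). ∠EVD = 65.0° gives VD at 43.400° from the x-axis; with |VD| = 16.7, D = (18.036, -6.2696). ∠VDT = 42.4° gives DT at -179.00° from the x-axis; with |DT| = 15.2, T = (2.8387, -6.5349). ∠DTF = 81.0° gives TF at -80.000° from the x-axis; with |TF| = 25.7, F = (7.3015, -31.844). ∠TFS = 125.2° gives FS at -25.200° from the x-axis; with |FS| = 8.3, S = (14.812, -35.378). ∠FSP = 100.7° gives SP at 54.100° from the x-axis; with |SP| = 25.2, P = (29.588, -14.965). Then |TP| = |P − T| = 28.046.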